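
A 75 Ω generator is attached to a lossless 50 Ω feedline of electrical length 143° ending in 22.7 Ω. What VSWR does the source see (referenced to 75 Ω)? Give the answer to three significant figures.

VSWR ≈ 2.71

tan(βl) = -0.754
Z_in = Z_0·(Z_L + jZ_0·tanβl)/(Z_0 + jZ_L·tanβl) = 31.9 − j26.8 Ω
Γ_s = (Z_in − Z_s)/(Z_in + Z_s) = (-43.1 − j26.8)/(107 − j26.8), |Γ_s| = 0.461
VSWR = (1 + |Γ_s|)/(1 − |Γ_s|)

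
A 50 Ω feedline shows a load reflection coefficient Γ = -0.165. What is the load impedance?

Z_L = Z_0·(1 + Γ)/(1 − Γ) = 50·(0.835)/(1.17)

Z_L ≈ 35.8 Ω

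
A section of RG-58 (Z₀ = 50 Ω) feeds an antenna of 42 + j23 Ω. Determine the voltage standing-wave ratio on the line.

VSWR ≈ 1.69

Γ = (Z_L − Z_0)/(Z_L + Z_0) = (-8 + j23)/(92 + j23)
|Γ| = 24.4/94.8 = 0.257
VSWR = (1 + |Γ|)/(1 − |Γ|) = 1.26/0.743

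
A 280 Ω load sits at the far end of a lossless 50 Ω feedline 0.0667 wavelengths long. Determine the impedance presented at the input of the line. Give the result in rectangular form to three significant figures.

Z_in ≈ 46.5 − j93.6 Ω

βl = 2π × 0.0667 = 24°
tan(βl) = tan(24°) = 0.445
Z_in = Z_0·(Z_L + jZ_0·tanβl)/(Z_0 + jZ_L·tanβl)
     = 50·(280 + j22.3)/(50 + j125)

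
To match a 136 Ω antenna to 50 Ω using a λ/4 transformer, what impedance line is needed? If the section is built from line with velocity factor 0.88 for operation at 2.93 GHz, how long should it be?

Z_qwt ≈ 82.5 Ω; length ≈ 2.25 cm

Z_qwt = √(Z_0·R_L) = √(50 × 136) = √6800
λ = 0.88·c/f = 0.0901 m, so l = λ/4 = 0.0225 m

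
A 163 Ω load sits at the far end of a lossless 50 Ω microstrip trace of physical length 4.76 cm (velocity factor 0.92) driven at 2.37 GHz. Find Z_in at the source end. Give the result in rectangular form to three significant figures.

Z_in ≈ 42.5 + j57.2 Ω

λ = v/f = 0.92·c / 2.37 GHz = 0.116 m
βl = 2π·l/λ = 2π × 0.409 = 147°
tan(βl) = tan(147°) = -0.646
Z_in = Z_0·(Z_L + jZ_0·tanβl)/(Z_0 + jZ_L·tanβl)
     = 50·(163 − j32.3)/(50 − j105)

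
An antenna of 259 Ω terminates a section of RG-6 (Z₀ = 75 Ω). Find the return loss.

RL ≈ 5.18 dB

Γ = (259 − 75)/(259 + 75) = 0.551
RL = −20·log₁₀|Γ| = −20·log₁₀(0.551)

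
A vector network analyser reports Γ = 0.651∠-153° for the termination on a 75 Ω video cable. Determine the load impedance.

Z_L ≈ 16.7 − j17.2 Ω

Z_L = Z_0·(1 + Γ)/(1 − Γ) = 75·(0.42 − j0.296)/(1.58 + j0.296)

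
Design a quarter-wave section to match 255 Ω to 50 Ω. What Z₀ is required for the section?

Z_qwt = √(Z_0·R_L) = √(50 × 255) = √12750

Z_qwt ≈ 113 Ω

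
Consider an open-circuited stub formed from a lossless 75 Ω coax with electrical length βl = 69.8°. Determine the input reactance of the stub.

X_in ≈ -27.6 Ω (capacitive)

tan(βl) = 2.72
For an open-circuited stub, Z_in = −jZ_0·cot(βl) = −jZ_0/tan(βl)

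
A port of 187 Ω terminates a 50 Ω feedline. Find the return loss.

Γ = (187 − 50)/(187 + 50) = 0.578
RL = −20·log₁₀|Γ| = −20·log₁₀(0.578)

RL ≈ 4.76 dB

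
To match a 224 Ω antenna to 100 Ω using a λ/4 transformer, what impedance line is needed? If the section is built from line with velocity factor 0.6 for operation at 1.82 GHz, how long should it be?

Z_qwt = √(Z_0·R_L) = √(100 × 224) = √22400
λ = 0.6·c/f = 0.0989 m, so l = λ/4 = 0.0247 m

Z_qwt ≈ 150 Ω; length ≈ 2.47 cm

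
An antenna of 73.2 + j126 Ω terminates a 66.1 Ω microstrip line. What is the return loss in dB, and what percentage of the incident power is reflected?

RL ≈ 3.45 dB; 45.1% of incident power reflected

Γ = (7.1 + j126)/(139.3 + j126), |Γ| = 0.672
RL = −20·log₁₀(0.672) = 3.45 dB
P_refl/P_inc = |Γ|² = 0.451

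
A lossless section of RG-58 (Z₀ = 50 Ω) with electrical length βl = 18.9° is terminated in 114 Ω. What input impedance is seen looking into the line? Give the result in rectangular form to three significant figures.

Z_in ≈ 79.1 − j44.7 Ω

tan(βl) = tan(18.9°) = 0.342
Z_in = Z_0·(Z_L + jZ_0·tanβl)/(Z_0 + jZ_L·tanβl)
     = 50·(114 + j17.1)/(50 + j39)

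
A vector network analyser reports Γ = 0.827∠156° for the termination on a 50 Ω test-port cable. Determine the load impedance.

Z_L ≈ 4.95 + j10.5 Ω

Z_L = Z_0·(1 + Γ)/(1 − Γ) = 50·(0.244 + j0.336)/(1.76 − j0.336)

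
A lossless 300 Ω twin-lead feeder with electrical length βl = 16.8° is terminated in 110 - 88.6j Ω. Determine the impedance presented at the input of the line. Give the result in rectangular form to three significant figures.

tan(βl) = tan(16.8°) = 0.302
Z_in = Z_0·(Z_L + jZ_0·tanβl)/(Z_0 + jZ_L·tanβl)
     = 300·(110 + j1.98)/(327 + j33.2)

Z_in ≈ 100 − j8.37 Ω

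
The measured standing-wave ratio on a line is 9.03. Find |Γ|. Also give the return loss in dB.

|Γ| ≈ 0.801; return loss ≈ 1.93 dB

|Γ| = (S − 1)/(S + 1) = (9.03 − 1)/(9.03 + 1) = 8.03/10
RL = −20·log₁₀|Γ| = −20·log₁₀(0.801)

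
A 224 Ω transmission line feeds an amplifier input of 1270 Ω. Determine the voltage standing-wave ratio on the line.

For a purely resistive load, VSWR = R_L/Z_0 or Z_0/R_L (whichever > 1) = 1270/224

VSWR ≈ 5.67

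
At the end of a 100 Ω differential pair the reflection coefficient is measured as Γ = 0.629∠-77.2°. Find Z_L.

Z_L ≈ 54.1 − j110 Ω

Z_L = Z_0·(1 + Γ)/(1 − Γ) = 100·(1.14 − j0.613)/(0.861 + j0.613)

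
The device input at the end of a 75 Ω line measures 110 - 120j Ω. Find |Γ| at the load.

|Γ| ≈ 0.567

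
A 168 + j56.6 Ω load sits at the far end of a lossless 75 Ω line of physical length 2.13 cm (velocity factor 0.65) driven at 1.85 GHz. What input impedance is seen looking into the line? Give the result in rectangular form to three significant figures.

Z_in ≈ 35.3 − j30.3 Ω

λ = v/f = 0.65·c / 1.85 GHz = 0.105 m
βl = 2π·l/λ = 2π × 0.202 = 72.7°
tan(βl) = tan(72.7°) = 3.22
Z_in = Z_0·(Z_L + jZ_0·tanβl)/(Z_0 + jZ_L·tanβl)
     = 75·(168 + j298)/(-107 + j541)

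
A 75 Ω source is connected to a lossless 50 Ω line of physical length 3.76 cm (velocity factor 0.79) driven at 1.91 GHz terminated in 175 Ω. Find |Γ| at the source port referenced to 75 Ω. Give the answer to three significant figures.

λ = v/f = 0.79·c / 1.91 GHz = 0.124 m
βl = 2π·l/λ = 2π × 0.303 = 109°
tan(βl) = -2.89
Z_in = Z_0·(Z_L + jZ_0·tanβl)/(Z_0 + jZ_L·tanβl) = 15.8 + j15.7 Ω
Γ_s = (Z_in − Z_s)/(Z_in + Z_s) = (-59.2 + j15.7)/(90.8 + j15.7), |Γ_s| = 0.664

|Γ| ≈ 0.664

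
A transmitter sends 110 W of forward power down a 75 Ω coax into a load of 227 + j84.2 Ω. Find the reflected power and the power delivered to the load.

|Γ| = |(152 + j84.2)/(302 + j84.2)| = 0.554
|Γ|² = 0.307
P_refl = |Γ|²·P_inc = 33.8 W, P_del = (1 − |Γ|²)·P_inc = 76.2 W

P_reflected ≈ 33.8 W; P_delivered ≈ 76.2 W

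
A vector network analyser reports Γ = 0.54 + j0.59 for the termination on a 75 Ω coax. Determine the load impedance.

Z_L = Z_0·(1 + Γ)/(1 − Γ) = 75·(1.54 + j0.59)/(0.46 − j0.59)

Z_L ≈ 48.3 + j158 Ω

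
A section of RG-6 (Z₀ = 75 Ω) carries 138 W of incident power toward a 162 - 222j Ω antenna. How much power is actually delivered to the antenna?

|Γ| = |(87 − j222)/(237 − j222)| = 0.734
|Γ|² = 0.539
P_refl = |Γ|²·P_inc = 74.4 W, P_del = (1 − |Γ|²)·P_inc = 63.6 W

P_delivered ≈ 63.6 W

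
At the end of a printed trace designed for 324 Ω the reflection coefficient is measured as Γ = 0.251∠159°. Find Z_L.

Z_L ≈ 198 + j38.1 Ω

Z_L = Z_0·(1 + Γ)/(1 − Γ) = 324·(0.766 + j0.09)/(1.23 − j0.09)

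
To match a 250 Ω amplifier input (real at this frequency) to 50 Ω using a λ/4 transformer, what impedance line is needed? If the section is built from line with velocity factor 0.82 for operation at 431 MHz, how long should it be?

Z_qwt ≈ 112 Ω; length ≈ 14.3 cm

Z_qwt = √(Z_0·R_L) = √(50 × 250) = √12500
λ = 0.82·c/f = 0.571 m, so l = λ/4 = 0.143 m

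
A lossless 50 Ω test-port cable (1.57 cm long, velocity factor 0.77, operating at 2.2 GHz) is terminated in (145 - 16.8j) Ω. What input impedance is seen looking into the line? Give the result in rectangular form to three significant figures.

λ = v/f = 0.77·c / 2.2 GHz = 0.105 m
βl = 2π·l/λ = 2π × 0.15 = 53.8°
tan(βl) = tan(53.8°) = 1.37
Z_in = Z_0·(Z_L + jZ_0·tanβl)/(Z_0 + jZ_L·tanβl)
     = 50·(145 + j51.6)/(73 + j198)

Z_in ≈ 23.3 − j28 Ω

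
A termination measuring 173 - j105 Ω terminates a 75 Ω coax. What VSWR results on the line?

VSWR ≈ 3.29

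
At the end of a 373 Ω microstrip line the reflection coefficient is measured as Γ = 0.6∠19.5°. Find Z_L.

Z_L = Z_0·(1 + Γ)/(1 − Γ) = 373·(1.57 + j0.2)/(0.434 − j0.2)

Z_L ≈ 1040 + j653 Ω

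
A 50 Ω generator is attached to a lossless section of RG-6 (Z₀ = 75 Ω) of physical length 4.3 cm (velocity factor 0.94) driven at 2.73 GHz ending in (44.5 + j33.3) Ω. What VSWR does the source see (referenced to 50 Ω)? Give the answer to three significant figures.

λ = v/f = 0.94·c / 2.73 GHz = 0.103 m
βl = 2π·l/λ = 2π × 0.416 = 150°
tan(βl) = -0.581
Z_in = Z_0·(Z_L + jZ_0·tanβl)/(Z_0 + jZ_L·tanβl) = 35 + j1.44 Ω
Γ_s = (Z_in − Z_s)/(Z_in + Z_s) = (-15 + j1.44)/(85 + j1.44), |Γ_s| = 0.177
VSWR = (1 + |Γ_s|)/(1 − |Γ_s|)

VSWR ≈ 1.43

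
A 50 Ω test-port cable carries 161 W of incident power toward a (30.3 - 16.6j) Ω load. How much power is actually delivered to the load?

|Γ| = |(-19.7 − j16.6)/(80.3 − j16.6)| = 0.314
|Γ|² = 0.0987
P_refl = |Γ|²·P_inc = 15.9 W, P_del = (1 − |Γ|²)·P_inc = 145 W

P_delivered ≈ 145 W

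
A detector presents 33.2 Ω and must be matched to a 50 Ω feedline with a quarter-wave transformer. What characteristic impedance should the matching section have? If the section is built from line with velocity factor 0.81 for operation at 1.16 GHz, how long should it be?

Z_qwt = √(Z_0·R_L) = √(50 × 33.2) = √1660
λ = 0.81·c/f = 0.209 m, so l = λ/4 = 0.0524 m

Z_qwt ≈ 40.7 Ω; length ≈ 5.24 cm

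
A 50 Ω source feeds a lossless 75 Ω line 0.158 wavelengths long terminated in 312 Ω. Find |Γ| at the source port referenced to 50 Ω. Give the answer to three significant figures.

|Γ| ≈ 0.588

βl = 2π × 0.158 = 56.9°
tan(βl) = 1.53
Z_in = Z_0·(Z_L + jZ_0·tanβl)/(Z_0 + jZ_L·tanβl) = 25.1 − j45 Ω
Γ_s = (Z_in − Z_s)/(Z_in + Z_s) = (-24.9 − j45)/(75.1 − j45), |Γ_s| = 0.588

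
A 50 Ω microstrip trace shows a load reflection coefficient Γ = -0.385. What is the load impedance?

Z_L = Z_0·(1 + Γ)/(1 − Γ) = 50·(0.615)/(1.39)

Z_L ≈ 22.2 Ω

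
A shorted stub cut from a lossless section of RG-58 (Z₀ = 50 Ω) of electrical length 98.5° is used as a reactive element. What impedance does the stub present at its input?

Z_in ≈ −j335 Ω

tan(βl) = -6.69
For a shorted stub, Z_in = jZ_0·tan(βl)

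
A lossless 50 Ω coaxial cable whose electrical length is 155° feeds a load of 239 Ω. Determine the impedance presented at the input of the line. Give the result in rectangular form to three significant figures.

tan(βl) = tan(155°) = -0.466
Z_in = Z_0·(Z_L + jZ_0·tanβl)/(Z_0 + jZ_L·tanβl)
     = 50·(239 − j23.3)/(50 − j111)

Z_in ≈ 48.8 + j85.4 Ω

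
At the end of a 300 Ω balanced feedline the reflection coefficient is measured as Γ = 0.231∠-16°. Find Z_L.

Z_L = Z_0·(1 + Γ)/(1 − Γ) = 300·(1.22 − j0.0637)/(0.778 + j0.0637)

Z_L ≈ 466 − j62.7 Ω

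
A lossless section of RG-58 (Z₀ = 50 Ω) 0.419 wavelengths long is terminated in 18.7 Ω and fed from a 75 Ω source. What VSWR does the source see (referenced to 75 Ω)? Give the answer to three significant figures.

VSWR ≈ 3.52

βl = 2π × 0.419 = 151°
tan(βl) = -0.558
Z_in = Z_0·(Z_L + jZ_0·tanβl)/(Z_0 + jZ_L·tanβl) = 23.5 − j23 Ω
Γ_s = (Z_in − Z_s)/(Z_in + Z_s) = (-51.5 − j23)/(98.5 − j23), |Γ_s| = 0.558
VSWR = (1 + |Γ_s|)/(1 − |Γ_s|)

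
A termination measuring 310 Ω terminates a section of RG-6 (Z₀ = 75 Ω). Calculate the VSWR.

For a purely resistive load, VSWR = R_L/Z_0 or Z_0/R_L (whichever > 1) = 310/75

VSWR ≈ 4.13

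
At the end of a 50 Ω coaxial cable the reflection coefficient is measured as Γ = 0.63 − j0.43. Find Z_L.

Z_L ≈ 65 − j134 Ω

Z_L = Z_0·(1 + Γ)/(1 − Γ) = 50·(1.63 − j0.43)/(0.37 + j0.43)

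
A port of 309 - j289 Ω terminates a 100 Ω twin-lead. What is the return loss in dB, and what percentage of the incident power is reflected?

RL ≈ 2.95 dB; 50.7% of incident power reflected

Γ = (209 − j289)/(409 − j289), |Γ| = 0.712
RL = −20·log₁₀(0.712) = 2.95 dB
P_refl/P_inc = |Γ|² = 0.507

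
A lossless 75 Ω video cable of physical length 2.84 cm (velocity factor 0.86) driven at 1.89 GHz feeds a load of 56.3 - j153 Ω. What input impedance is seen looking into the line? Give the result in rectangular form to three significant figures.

Z_in ≈ 10.2 + j11.3 Ω

λ = v/f = 0.86·c / 1.89 GHz = 0.137 m
βl = 2π·l/λ = 2π × 0.208 = 74.9°
tan(βl) = tan(74.9°) = 3.71
Z_in = Z_0·(Z_L + jZ_0·tanβl)/(Z_0 + jZ_L·tanβl)
     = 75·(56.3 + j125)/(642 + j209)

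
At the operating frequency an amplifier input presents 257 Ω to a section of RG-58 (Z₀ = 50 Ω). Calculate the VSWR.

Γ = (257 − 50)/(257 + 50) = 0.674
VSWR = (1 + 0.674)/(1 − 0.674)

VSWR ≈ 5.14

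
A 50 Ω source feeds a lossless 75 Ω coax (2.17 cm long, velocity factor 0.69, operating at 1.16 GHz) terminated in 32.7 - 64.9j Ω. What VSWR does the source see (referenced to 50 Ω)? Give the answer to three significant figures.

VSWR ≈ 2.81

λ = v/f = 0.69·c / 1.16 GHz = 0.178 m
βl = 2π·l/λ = 2π × 0.122 = 43.8°
tan(βl) = 0.958
Z_in = Z_0·(Z_L + jZ_0·tanβl)/(Z_0 + jZ_L·tanβl) = 17.8 − j0.261 Ω
Γ_s = (Z_in − Z_s)/(Z_in + Z_s) = (-32.2 − j0.261)/(67.8 − j0.261), |Γ_s| = 0.475
VSWR = (1 + |Γ_s|)/(1 − |Γ_s|)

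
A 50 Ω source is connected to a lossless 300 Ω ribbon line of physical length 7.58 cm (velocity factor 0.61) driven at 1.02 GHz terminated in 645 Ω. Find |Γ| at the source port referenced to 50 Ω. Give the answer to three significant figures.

|Γ| ≈ 0.83

λ = v/f = 0.61·c / 1.02 GHz = 0.179 m
βl = 2π·l/λ = 2π × 0.422 = 152°
tan(βl) = -0.53
Z_in = Z_0·(Z_L + jZ_0·tanβl)/(Z_0 + jZ_L·tanβl) = 360 + j251 Ω
Γ_s = (Z_in − Z_s)/(Z_in + Z_s) = (310 + j251)/(410 + j251), |Γ_s| = 0.83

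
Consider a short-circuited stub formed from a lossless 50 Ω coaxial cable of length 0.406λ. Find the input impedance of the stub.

Z_in ≈ −j33.5 Ω

βl = 2π × 0.406 = 146°
tan(βl) = -0.67
For a short-circuited stub, Z_in = jZ_0·tan(βl)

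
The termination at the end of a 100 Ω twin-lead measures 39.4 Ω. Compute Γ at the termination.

Γ = -0.435

Γ = (Z_L − Z_0)/(Z_L + Z_0) = (39.4 − 100)/(39.4 + 100) = -60.6/139.4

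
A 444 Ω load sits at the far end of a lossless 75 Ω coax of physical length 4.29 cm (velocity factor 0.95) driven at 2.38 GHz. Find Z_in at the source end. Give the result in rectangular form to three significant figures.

Z_in ≈ 20.6 + j57.9 Ω

λ = v/f = 0.95·c / 2.38 GHz = 0.12 m
βl = 2π·l/λ = 2π × 0.358 = 129°
tan(βl) = tan(129°) = -1.24
Z_in = Z_0·(Z_L + jZ_0·tanβl)/(Z_0 + jZ_L·tanβl)
     = 75·(444 − j92.7)/(75 − j549)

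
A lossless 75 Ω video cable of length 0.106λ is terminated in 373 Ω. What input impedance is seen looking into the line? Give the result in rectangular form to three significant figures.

Z_in ≈ 37.1 − j86 Ω

βl = 2π × 0.106 = 38.2°
tan(βl) = tan(38.2°) = 0.786
Z_in = Z_0·(Z_L + jZ_0·tanβl)/(Z_0 + jZ_L·tanβl)
     = 75·(373 + j58.9)/(75 + j293)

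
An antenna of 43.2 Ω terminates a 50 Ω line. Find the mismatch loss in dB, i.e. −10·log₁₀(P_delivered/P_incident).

mismatch loss ≈ 0.0232 dB

Γ = (43.2 − 50)/(43.2 + 50) = -0.073
|Γ|² = 0.00532, so P_del/P_inc = 1 − |Γ|² = 0.995
ML = −10·log₁₀(1 − |Γ|²)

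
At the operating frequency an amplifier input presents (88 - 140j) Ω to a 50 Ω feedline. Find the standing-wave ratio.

VSWR ≈ 6.63

Γ = (Z_L − Z_0)/(Z_L + Z_0) = (38 − j140)/(138 − j140)
|Γ| = 145/197 = 0.738
VSWR = (1 + |Γ|)/(1 − |Γ|) = 1.74/0.262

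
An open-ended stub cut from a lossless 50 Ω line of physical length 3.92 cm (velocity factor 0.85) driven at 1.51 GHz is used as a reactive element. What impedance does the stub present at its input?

Z_in ≈ −j5.64 Ω

λ = v/f = 0.85·c / 1.51 GHz = 0.169 m
βl = 2π·l/λ = 2π × 0.232 = 83.6°
tan(βl) = 8.87
For an open-ended stub, Z_in = −jZ_0·cot(βl) = −jZ_0/tan(βl)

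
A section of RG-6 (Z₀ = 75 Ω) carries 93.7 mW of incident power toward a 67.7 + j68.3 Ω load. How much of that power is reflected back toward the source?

P_reflected ≈ 17.7 mW

|Γ| = |(-7.3 + j68.3)/(142.7 + j68.3)| = 0.434
|Γ|² = 0.189
P_refl = |Γ|²·P_inc = 17.7 mW, P_del = (1 − |Γ|²)·P_inc = 76 mW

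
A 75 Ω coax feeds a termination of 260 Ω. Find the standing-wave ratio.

VSWR ≈ 3.47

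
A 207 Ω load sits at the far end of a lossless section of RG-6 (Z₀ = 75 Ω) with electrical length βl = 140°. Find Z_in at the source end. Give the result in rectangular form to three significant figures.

Z_in ≈ 55.4 + j65.4 Ω

tan(βl) = tan(140°) = -0.839
Z_in = Z_0·(Z_L + jZ_0·tanβl)/(Z_0 + jZ_L·tanβl)
     = 75·(207 − j62.9)/(75 − j174)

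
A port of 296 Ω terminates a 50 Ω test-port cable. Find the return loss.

Γ = (296 − 50)/(296 + 50) = 0.711
RL = −20·log₁₀|Γ| = −20·log₁₀(0.711)

RL ≈ 2.96 dB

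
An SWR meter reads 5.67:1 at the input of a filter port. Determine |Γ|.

|Γ| ≈ 0.7

|Γ| = (S − 1)/(S + 1) = (5.67 − 1)/(5.67 + 1) = 4.67/6.67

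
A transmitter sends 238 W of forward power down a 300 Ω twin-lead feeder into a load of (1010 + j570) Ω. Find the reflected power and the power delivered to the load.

P_reflected ≈ 96.7 W; P_delivered ≈ 141 W

|Γ| = |(710 + j570)/(1310 + j570)| = 0.637
|Γ|² = 0.406
P_refl = |Γ|²·P_inc = 96.7 W, P_del = (1 − |Γ|²)·P_inc = 141 W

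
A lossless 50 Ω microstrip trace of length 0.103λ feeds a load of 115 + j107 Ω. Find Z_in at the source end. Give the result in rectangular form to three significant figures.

βl = 2π × 0.103 = 37.1°
tan(βl) = tan(37.1°) = 0.756
Z_in = Z_0·(Z_L + jZ_0·tanβl)/(Z_0 + jZ_L·tanβl)
     = 50·(115 + j145)/(-30.9 + j86.9)

Z_in ≈ 53.1 − j85 Ω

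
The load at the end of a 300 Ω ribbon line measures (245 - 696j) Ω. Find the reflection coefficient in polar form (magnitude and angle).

Γ = (Z_L − Z_0)/(Z_L + Z_0) = (-55 − j696)/(545 − j696)
|Γ| = 698/884 = 0.79

Γ ≈ 0.79 ∠ -42.6°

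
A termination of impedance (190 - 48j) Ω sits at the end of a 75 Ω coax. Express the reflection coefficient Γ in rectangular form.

Γ ≈ 0.452 − j0.0993

Γ = (Z_L − Z_0)/(Z_L + Z_0) = (115 − j48)/(265 − j48)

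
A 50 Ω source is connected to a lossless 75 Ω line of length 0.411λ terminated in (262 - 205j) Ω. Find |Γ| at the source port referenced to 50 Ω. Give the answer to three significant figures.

βl = 2π × 0.411 = 148°
tan(βl) = -0.626
Z_in = Z_0·(Z_L + jZ_0·tanβl)/(Z_0 + jZ_L·tanβl) = 69 + j142 Ω
Γ_s = (Z_in − Z_s)/(Z_in + Z_s) = (19 + j142)/(119 + j142), |Γ_s| = 0.774

|Γ| ≈ 0.774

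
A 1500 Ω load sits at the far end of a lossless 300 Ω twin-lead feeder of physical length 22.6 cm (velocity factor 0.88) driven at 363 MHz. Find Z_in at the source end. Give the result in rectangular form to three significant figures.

Z_in ≈ 69.2 + j115 Ω

λ = v/f = 0.88·c / 363 MHz = 0.727 m
βl = 2π·l/λ = 2π × 0.311 = 112°
tan(βl) = tan(112°) = -2.49
Z_in = Z_0·(Z_L + jZ_0·tanβl)/(Z_0 + jZ_L·tanβl)
     = 300·(1500 − j747)/(300 − j3740)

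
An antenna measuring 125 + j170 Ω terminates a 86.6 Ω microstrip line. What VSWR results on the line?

Γ = (Z_L − Z_0)/(Z_L + Z_0) = (38.4 + j170)/(211.6 + j170)
|Γ| = 174/271 = 0.642
VSWR = (1 + |Γ|)/(1 − |Γ|) = 1.64/0.358

VSWR ≈ 4.59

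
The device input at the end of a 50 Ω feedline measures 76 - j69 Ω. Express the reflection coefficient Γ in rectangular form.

Γ = (Z_L − Z_0)/(Z_L + Z_0) = (26 − j69)/(126 − j69)

Γ ≈ 0.389 − j0.334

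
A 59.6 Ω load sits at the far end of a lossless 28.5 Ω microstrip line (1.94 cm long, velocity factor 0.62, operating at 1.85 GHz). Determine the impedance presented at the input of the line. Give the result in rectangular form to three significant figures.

Z_in ≈ 15.1 − j7.98 Ω

λ = v/f = 0.62·c / 1.85 GHz = 0.101 m
βl = 2π·l/λ = 2π × 0.193 = 69.5°
tan(βl) = tan(69.5°) = 2.67
Z_in = Z_0·(Z_L + jZ_0·tanβl)/(Z_0 + jZ_L·tanβl)
     = 28.5·(59.6 + j76.1)/(28.5 + j159)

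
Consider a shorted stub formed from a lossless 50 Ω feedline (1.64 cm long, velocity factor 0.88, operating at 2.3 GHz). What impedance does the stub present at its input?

λ = v/f = 0.88·c / 2.3 GHz = 0.115 m
βl = 2π·l/λ = 2π × 0.143 = 51.4°
tan(βl) = 1.25
For a shorted stub, Z_in = jZ_0·tan(βl)

Z_in ≈ +j62.7 Ω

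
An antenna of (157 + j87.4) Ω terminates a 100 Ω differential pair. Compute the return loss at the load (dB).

RL ≈ 8.3 dB

Γ = (57 + j87.4)/(257 + j87.4), |Γ| = 0.384
RL = −20·log₁₀|Γ| = −20·log₁₀(0.384)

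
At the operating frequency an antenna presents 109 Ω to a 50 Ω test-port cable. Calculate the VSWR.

VSWR ≈ 2.18

Γ = (109 − 50)/(109 + 50) = 0.371
VSWR = (1 + 0.371)/(1 − 0.371)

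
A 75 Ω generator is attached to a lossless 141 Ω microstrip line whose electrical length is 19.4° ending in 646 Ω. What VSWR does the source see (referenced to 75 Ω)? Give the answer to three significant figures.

tan(βl) = 0.352
Z_in = Z_0·(Z_L + jZ_0·tanβl)/(Z_0 + jZ_L·tanβl) = 202 − j275 Ω
Γ_s = (Z_in − Z_s)/(Z_in + Z_s) = (127 − j275)/(277 − j275), |Γ_s| = 0.777
VSWR = (1 + |Γ_s|)/(1 − |Γ_s|)

VSWR ≈ 7.95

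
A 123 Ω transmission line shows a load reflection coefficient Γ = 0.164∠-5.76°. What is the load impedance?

Z_L = Z_0·(1 + Γ)/(1 − Γ) = 123·(1.16 − j0.0165)/(0.837 + j0.0165)

Z_L ≈ 171 − j5.78 Ω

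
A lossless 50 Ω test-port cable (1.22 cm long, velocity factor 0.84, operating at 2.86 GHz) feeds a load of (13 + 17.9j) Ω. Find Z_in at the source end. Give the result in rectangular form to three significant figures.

λ = v/f = 0.84·c / 2.86 GHz = 0.0881 m
βl = 2π·l/λ = 2π × 0.138 = 49.8°
tan(βl) = tan(49.8°) = 1.19
Z_in = Z_0·(Z_L + jZ_0·tanβl)/(Z_0 + jZ_L·tanβl)
     = 50·(13 + j77.2)/(28.8 + j15.4)

Z_in ≈ 73.3 + j94.8 Ω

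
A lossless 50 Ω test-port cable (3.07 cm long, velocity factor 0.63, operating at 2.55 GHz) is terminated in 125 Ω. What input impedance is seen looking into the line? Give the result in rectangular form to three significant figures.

Z_in ≈ 52.4 + j48.5 Ω

λ = v/f = 0.63·c / 2.55 GHz = 0.0741 m
βl = 2π·l/λ = 2π × 0.414 = 149°
tan(βl) = tan(149°) = -0.598
Z_in = Z_0·(Z_L + jZ_0·tanβl)/(Z_0 + jZ_L·tanβl)
     = 50·(125 − j29.9)/(50 − j74.8)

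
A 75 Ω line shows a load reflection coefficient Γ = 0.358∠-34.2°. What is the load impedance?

Z_L ≈ 122 − j56.3 Ω

Z_L = Z_0·(1 + Γ)/(1 − Γ) = 75·(1.3 − j0.201)/(0.704 + j0.201)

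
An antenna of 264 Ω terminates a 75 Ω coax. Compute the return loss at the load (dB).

RL ≈ 5.07 dB

Γ = (264 − 75)/(264 + 75) = 0.558
RL = −20·log₁₀|Γ| = −20·log₁₀(0.558)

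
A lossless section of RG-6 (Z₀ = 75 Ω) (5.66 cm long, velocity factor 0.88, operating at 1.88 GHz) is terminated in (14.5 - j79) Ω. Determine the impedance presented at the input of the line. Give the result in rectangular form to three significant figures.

Z_in ≈ 243 − j371 Ω

λ = v/f = 0.88·c / 1.88 GHz = 0.14 m
βl = 2π·l/λ = 2π × 0.403 = 145°
tan(βl) = tan(145°) = -0.698
Z_in = Z_0·(Z_L + jZ_0·tanβl)/(Z_0 + jZ_L·tanβl)
     = 75·(14.5 − j131)/(19.9 − j10.1)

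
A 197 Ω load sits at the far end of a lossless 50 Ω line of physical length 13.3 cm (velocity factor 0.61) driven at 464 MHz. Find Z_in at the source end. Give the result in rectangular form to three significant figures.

Z_in ≈ 17 + j27.9 Ω

λ = v/f = 0.61·c / 464 MHz = 0.394 m
βl = 2π·l/λ = 2π × 0.337 = 121°
tan(βl) = tan(121°) = -1.64
Z_in = Z_0·(Z_L + jZ_0·tanβl)/(Z_0 + jZ_L·tanβl)
     = 50·(197 − j81.9)/(50 − j323)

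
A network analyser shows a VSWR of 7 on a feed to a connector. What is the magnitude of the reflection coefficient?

|Γ| ≈ 0.75

|Γ| = (S − 1)/(S + 1) = (7 − 1)/(7 + 1) = 6/8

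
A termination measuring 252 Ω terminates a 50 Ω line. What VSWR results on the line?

VSWR ≈ 5.04

For a purely resistive load, VSWR = R_L/Z_0 or Z_0/R_L (whichever > 1) = 252/50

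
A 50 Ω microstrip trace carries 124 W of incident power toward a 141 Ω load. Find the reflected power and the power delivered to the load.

Γ = (141 − 50)/(141 + 50) = 0.476
|Γ|² = 0.227
P_refl = |Γ|²·P_inc = 28.1 W, P_del = (1 − |Γ|²)·P_inc = 95.9 W

P_reflected ≈ 28.1 W; P_delivered ≈ 95.9 W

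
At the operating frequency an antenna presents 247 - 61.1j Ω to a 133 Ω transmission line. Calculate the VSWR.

Γ = (Z_L − Z_0)/(Z_L + Z_0) = (114 − j61.1)/(380 − j61.1)
|Γ| = 129/385 = 0.336
VSWR = (1 + |Γ|)/(1 − |Γ|) = 1.34/0.664

VSWR ≈ 2.01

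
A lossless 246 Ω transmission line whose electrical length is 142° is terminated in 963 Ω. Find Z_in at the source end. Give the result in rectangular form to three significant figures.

tan(βl) = tan(142°) = -0.781
Z_in = Z_0·(Z_L + jZ_0·tanβl)/(Z_0 + jZ_L·tanβl)
     = 246·(963 − j192)/(246 − j752)

Z_in ≈ 150 + j266 Ω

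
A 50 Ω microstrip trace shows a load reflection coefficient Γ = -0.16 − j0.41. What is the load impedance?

Z_L ≈ 26.6 − j27.1 Ω

Z_L = Z_0·(1 + Γ)/(1 − Γ) = 50·(0.84 − j0.41)/(1.16 + j0.41)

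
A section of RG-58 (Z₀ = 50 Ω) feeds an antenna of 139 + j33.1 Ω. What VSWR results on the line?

VSWR ≈ 2.96

Γ = (Z_L − Z_0)/(Z_L + Z_0) = (89 + j33.1)/(189 + j33.1)
|Γ| = 95/192 = 0.495
VSWR = (1 + |Γ|)/(1 − |Γ|) = 1.49/0.505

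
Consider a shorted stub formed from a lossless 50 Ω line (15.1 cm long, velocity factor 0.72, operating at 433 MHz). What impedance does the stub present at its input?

λ = v/f = 0.72·c / 433 MHz = 0.499 m
βl = 2π·l/λ = 2π × 0.303 = 109°
tan(βl) = -2.91
For a shorted stub, Z_in = jZ_0·tan(βl)

Z_in ≈ −j145 Ω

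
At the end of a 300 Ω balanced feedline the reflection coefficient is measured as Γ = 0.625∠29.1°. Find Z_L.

Z_L = Z_0·(1 + Γ)/(1 − Γ) = 300·(1.55 + j0.304)/(0.454 − j0.304)

Z_L ≈ 613 + j611 Ω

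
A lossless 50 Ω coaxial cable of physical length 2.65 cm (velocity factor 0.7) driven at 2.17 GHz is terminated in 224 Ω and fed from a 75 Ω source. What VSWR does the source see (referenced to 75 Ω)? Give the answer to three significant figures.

VSWR ≈ 6.64

λ = v/f = 0.7·c / 2.17 GHz = 0.0968 m
βl = 2π·l/λ = 2π × 0.274 = 98.6°
tan(βl) = -6.63
Z_in = Z_0·(Z_L + jZ_0·tanβl)/(Z_0 + jZ_L·tanβl) = 11.4 + j7.16 Ω
Γ_s = (Z_in − Z_s)/(Z_in + Z_s) = (-63.6 + j7.16)/(86.4 + j7.16), |Γ_s| = 0.738
VSWR = (1 + |Γ_s|)/(1 − |Γ_s|)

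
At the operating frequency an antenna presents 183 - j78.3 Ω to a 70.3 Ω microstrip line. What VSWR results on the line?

VSWR ≈ 3.15

Γ = (Z_L − Z_0)/(Z_L + Z_0) = (112.7 − j78.3)/(253.3 − j78.3)
|Γ| = 137/265 = 0.518
VSWR = (1 + |Γ|)/(1 − |Γ|) = 1.52/0.482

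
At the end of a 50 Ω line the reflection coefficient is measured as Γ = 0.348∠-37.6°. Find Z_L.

Z_L = Z_0·(1 + Γ)/(1 − Γ) = 50·(1.28 − j0.212)/(0.724 + j0.212)

Z_L ≈ 77.1 − j37.3 Ω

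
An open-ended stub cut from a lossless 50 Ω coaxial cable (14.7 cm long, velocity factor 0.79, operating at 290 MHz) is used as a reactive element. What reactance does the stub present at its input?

X_in ≈ -23.6 Ω (capacitive)

λ = v/f = 0.79·c / 290 MHz = 0.817 m
βl = 2π·l/λ = 2π × 0.18 = 64.8°
tan(βl) = 2.12
For an open-ended stub, Z_in = −jZ_0·cot(βl) = −jZ_0/tan(βl)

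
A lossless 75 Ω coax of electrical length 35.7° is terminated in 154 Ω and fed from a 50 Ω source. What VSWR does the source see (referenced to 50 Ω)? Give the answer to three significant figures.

VSWR ≈ 2.57

tan(βl) = 0.719
Z_in = Z_0·(Z_L + jZ_0·tanβl)/(Z_0 + jZ_L·tanβl) = 73.5 − j54.6 Ω
Γ_s = (Z_in − Z_s)/(Z_in + Z_s) = (23.5 − j54.6)/(124 − j54.6), |Γ_s| = 0.44
VSWR = (1 + |Γ_s|)/(1 − |Γ_s|)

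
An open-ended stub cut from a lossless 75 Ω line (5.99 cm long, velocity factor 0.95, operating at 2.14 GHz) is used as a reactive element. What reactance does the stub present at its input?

X_in ≈ 230 Ω (inductive)

λ = v/f = 0.95·c / 2.14 GHz = 0.133 m
βl = 2π·l/λ = 2π × 0.45 = 162°
tan(βl) = -0.326
For an open-ended stub, Z_in = −jZ_0·cot(βl) = −jZ_0/tan(βl)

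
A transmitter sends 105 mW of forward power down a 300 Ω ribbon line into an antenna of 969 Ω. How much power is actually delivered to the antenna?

P_delivered ≈ 75.8 mW

Γ = (969 − 300)/(969 + 300) = 0.527
|Γ|² = 0.278
P_refl = |Γ|²·P_inc = 29.2 mW, P_del = (1 − |Γ|²)·P_inc = 75.8 mW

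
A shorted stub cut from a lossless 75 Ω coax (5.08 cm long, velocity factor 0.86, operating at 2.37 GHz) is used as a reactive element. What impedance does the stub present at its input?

Z_in ≈ −j15.9 Ω

λ = v/f = 0.86·c / 2.37 GHz = 0.109 m
βl = 2π·l/λ = 2π × 0.467 = 168°
tan(βl) = -0.213
For a shorted stub, Z_in = jZ_0·tan(βl)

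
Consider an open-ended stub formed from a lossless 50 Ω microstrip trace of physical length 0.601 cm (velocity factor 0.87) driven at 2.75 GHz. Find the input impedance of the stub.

λ = v/f = 0.87·c / 2.75 GHz = 0.0949 m
βl = 2π·l/λ = 2π × 0.0633 = 22.8°
tan(βl) = 0.42
For an open-ended stub, Z_in = −jZ_0·cot(βl) = −jZ_0/tan(βl)

Z_in ≈ −j119 Ω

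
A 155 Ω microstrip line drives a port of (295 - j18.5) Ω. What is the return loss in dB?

RL ≈ 10.1 dB

Γ = (140 − j18.5)/(450 − j18.5), |Γ| = 0.314
RL = −20·log₁₀|Γ| = −20·log₁₀(0.314)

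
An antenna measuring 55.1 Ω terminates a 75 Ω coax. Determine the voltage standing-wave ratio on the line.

Γ = (55.1 − 75)/(55.1 + 75) = -0.153
VSWR = (1 + 0.153)/(1 − 0.153)

VSWR ≈ 1.36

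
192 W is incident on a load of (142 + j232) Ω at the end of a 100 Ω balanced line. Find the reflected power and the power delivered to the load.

P_reflected ≈ 95 W; P_delivered ≈ 97 W

|Γ| = |(42 + j232)/(242 + j232)| = 0.703
|Γ|² = 0.495
P_refl = |Γ|²·P_inc = 95 W, P_del = (1 − |Γ|²)·P_inc = 97 W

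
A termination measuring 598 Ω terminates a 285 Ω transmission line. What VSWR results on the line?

For a purely resistive load, VSWR = R_L/Z_0 or Z_0/R_L (whichever > 1) = 598/285

VSWR ≈ 2.1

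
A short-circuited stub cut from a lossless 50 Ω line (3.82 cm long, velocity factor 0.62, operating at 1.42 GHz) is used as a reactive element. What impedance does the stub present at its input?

Z_in ≈ −j187 Ω

λ = v/f = 0.62·c / 1.42 GHz = 0.131 m
βl = 2π·l/λ = 2π × 0.292 = 105°
tan(βl) = -3.74
For a short-circuited stub, Z_in = jZ_0·tan(βl)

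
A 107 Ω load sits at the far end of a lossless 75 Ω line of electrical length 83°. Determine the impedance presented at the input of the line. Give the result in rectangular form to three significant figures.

tan(βl) = tan(83°) = 8.14
Z_in = Z_0·(Z_L + jZ_0·tanβl)/(Z_0 + jZ_L·tanβl)
     = 75·(107 + j611)/(75 + j871)

Z_in ≈ 53 − j4.65 Ω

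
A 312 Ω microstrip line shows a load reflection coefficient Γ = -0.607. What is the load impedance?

Z_L ≈ 76.3 Ω

Z_L = Z_0·(1 + Γ)/(1 − Γ) = 312·(0.393)/(1.61)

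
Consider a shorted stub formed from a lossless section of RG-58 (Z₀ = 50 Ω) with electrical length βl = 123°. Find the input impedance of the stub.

tan(βl) = -1.54
For a shorted stub, Z_in = jZ_0·tan(βl)

Z_in ≈ −j77 Ω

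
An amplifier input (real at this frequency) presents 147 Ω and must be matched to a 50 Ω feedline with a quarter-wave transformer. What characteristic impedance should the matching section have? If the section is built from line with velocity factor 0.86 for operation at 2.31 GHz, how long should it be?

Z_qwt = √(Z_0·R_L) = √(50 × 147) = √7350
λ = 0.86·c/f = 0.112 m, so l = λ/4 = 0.0279 m

Z_qwt ≈ 85.7 Ω; length ≈ 2.79 cm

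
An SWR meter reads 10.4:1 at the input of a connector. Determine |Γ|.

|Γ| ≈ 0.825

|Γ| = (S − 1)/(S + 1) = (10.4 − 1)/(10.4 + 1) = 9.4/11.4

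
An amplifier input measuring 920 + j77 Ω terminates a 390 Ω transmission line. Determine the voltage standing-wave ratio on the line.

Γ = (Z_L − Z_0)/(Z_L + Z_0) = (530 + j77)/(1310 + j77)
|Γ| = 536/1310 = 0.408
VSWR = (1 + |Γ|)/(1 − |Γ|) = 1.41/0.592

VSWR ≈ 2.38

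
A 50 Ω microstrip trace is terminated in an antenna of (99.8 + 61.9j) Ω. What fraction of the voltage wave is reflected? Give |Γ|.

Γ = (Z_L − Z_0)/(Z_L + Z_0) = (49.8 + j61.9)/(149.8 + j61.9)
|Γ| = 79.4/162

|Γ| ≈ 0.49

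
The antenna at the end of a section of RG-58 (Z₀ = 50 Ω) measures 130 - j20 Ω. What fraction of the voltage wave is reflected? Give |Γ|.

|Γ| ≈ 0.455

Γ = (Z_L − Z_0)/(Z_L + Z_0) = (80 − j20)/(180 − j20)
|Γ| = 82.5/181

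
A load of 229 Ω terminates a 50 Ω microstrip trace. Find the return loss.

Γ = (229 − 50)/(229 + 50) = 0.642
RL = −20·log₁₀|Γ| = −20·log₁₀(0.642)

RL ≈ 3.86 dB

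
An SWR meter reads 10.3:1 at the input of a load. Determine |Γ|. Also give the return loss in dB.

|Γ| = (S − 1)/(S + 1) = (10.3 − 1)/(10.3 + 1) = 9.3/11.3
RL = −20·log₁₀|Γ| = −20·log₁₀(0.823)

|Γ| ≈ 0.823; return loss ≈ 1.69 dB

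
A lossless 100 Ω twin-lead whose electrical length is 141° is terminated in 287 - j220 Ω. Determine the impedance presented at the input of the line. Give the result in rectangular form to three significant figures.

tan(βl) = tan(141°) = -0.81
Z_in = Z_0·(Z_L + jZ_0·tanβl)/(Z_0 + jZ_L·tanβl)
     = 100·(287 − j301)/(-78.2 − j232)

Z_in ≈ 79 + j150 Ω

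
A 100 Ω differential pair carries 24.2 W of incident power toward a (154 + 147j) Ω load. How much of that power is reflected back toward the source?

P_reflected ≈ 6.89 W

|Γ| = |(54 + j147)/(254 + j147)| = 0.534
|Γ|² = 0.285
P_refl = |Γ|²·P_inc = 6.89 W, P_del = (1 − |Γ|²)·P_inc = 17.3 W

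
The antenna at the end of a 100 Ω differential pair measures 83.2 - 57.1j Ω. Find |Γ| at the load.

|Γ| ≈ 0.31

Γ = (Z_L − Z_0)/(Z_L + Z_0) = (-16.8 − j57.1)/(183.2 − j57.1)
|Γ| = 59.5/192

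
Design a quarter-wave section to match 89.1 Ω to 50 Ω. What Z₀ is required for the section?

Z_qwt ≈ 66.7 Ω

Z_qwt = √(Z_0·R_L) = √(50 × 89.1) = √4455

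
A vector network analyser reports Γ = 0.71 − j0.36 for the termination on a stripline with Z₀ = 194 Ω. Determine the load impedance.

Z_L ≈ 333 − j654 Ω

Z_L = Z_0·(1 + Γ)/(1 − Γ) = 194·(1.71 − j0.36)/(0.29 + j0.36)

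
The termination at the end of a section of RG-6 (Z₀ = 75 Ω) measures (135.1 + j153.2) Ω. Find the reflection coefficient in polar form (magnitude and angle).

Γ ≈ 0.633 ∠ 32.5°

Γ = (Z_L − Z_0)/(Z_L + Z_0) = (60.1 + j153.2)/(210.1 + j153.2)
|Γ| = 165/260 = 0.633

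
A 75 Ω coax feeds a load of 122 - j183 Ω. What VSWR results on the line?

Γ = (Z_L − Z_0)/(Z_L + Z_0) = (47 − j183)/(197 − j183)
|Γ| = 189/269 = 0.703
VSWR = (1 + |Γ|)/(1 − |Γ|) = 1.7/0.297

VSWR ≈ 5.73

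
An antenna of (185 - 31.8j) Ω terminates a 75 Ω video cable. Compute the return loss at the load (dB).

RL ≈ 7.19 dB

Γ = (110 − j31.8)/(260 − j31.8), |Γ| = 0.437
RL = −20·log₁₀|Γ| = −20·log₁₀(0.437)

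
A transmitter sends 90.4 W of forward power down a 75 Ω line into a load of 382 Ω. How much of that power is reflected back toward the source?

P_reflected ≈ 40.8 W

Γ = (382 − 75)/(382 + 75) = 0.672
|Γ|² = 0.451
P_refl = |Γ|²·P_inc = 40.8 W, P_del = (1 − |Γ|²)·P_inc = 49.6 W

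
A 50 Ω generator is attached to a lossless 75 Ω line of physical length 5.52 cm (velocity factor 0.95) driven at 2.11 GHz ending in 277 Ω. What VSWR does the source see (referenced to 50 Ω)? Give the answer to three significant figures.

λ = v/f = 0.95·c / 2.11 GHz = 0.135 m
βl = 2π·l/λ = 2π × 0.409 = 147°
tan(βl) = -0.646
Z_in = Z_0·(Z_L + jZ_0·tanβl)/(Z_0 + jZ_L·tanβl) = 58.6 + j91.5 Ω
Γ_s = (Z_in − Z_s)/(Z_in + Z_s) = (8.62 + j91.5)/(109 + j91.5), |Γ_s| = 0.647
VSWR = (1 + |Γ_s|)/(1 − |Γ_s|)

VSWR ≈ 4.67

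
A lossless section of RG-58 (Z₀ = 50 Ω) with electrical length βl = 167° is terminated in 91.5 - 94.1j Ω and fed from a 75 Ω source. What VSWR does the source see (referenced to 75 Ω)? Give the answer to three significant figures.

tan(βl) = -0.231
Z_in = Z_0·(Z_L + jZ_0·tanβl)/(Z_0 + jZ_L·tanβl) = 193 − j42.3 Ω
Γ_s = (Z_in − Z_s)/(Z_in + Z_s) = (118 − j42.3)/(268 − j42.3), |Γ_s| = 0.463
VSWR = (1 + |Γ_s|)/(1 − |Γ_s|)

VSWR ≈ 2.72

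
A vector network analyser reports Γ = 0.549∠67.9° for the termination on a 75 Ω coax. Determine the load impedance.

Z_L = Z_0·(1 + Γ)/(1 − Γ) = 75·(1.21 + j0.509)/(0.793 − j0.509)

Z_L ≈ 59 + j85.9 Ω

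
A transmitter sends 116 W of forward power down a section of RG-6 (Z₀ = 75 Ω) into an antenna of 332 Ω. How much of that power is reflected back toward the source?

P_reflected ≈ 46.3 W

Γ = (332 − 75)/(332 + 75) = 0.631
|Γ|² = 0.399
P_refl = |Γ|²·P_inc = 46.3 W, P_del = (1 − |Γ|²)·P_inc = 69.7 W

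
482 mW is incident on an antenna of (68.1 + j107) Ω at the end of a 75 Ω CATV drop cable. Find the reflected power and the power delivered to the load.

|Γ| = |(-6.9 + j107)/(143.1 + j107)| = 0.6
|Γ|² = 0.36
P_refl = |Γ|²·P_inc = 174 mW, P_del = (1 − |Γ|²)·P_inc = 308 mW

P_reflected ≈ 174 mW; P_delivered ≈ 308 mW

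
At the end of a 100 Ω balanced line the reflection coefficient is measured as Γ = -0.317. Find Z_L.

Z_L = Z_0·(1 + Γ)/(1 − Γ) = 100·(0.683)/(1.32)

Z_L ≈ 51.9 Ω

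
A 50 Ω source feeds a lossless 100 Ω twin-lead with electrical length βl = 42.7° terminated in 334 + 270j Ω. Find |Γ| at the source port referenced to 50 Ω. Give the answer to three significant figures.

tan(βl) = 0.923
Z_in = Z_0·(Z_L + jZ_0·tanβl)/(Z_0 + jZ_L·tanβl) = 52.7 − j134 Ω
Γ_s = (Z_in − Z_s)/(Z_in + Z_s) = (2.75 − j134)/(103 − j134), |Γ_s| = 0.794

|Γ| ≈ 0.794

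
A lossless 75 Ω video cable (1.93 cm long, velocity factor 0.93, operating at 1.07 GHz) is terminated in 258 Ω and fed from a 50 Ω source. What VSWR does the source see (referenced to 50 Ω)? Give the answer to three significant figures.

VSWR ≈ 4.61

λ = v/f = 0.93·c / 1.07 GHz = 0.261 m
βl = 2π·l/λ = 2π × 0.074 = 26.6°
tan(βl) = 0.502
Z_in = Z_0·(Z_L + jZ_0·tanβl)/(Z_0 + jZ_L·tanβl) = 81.2 − j102 Ω
Γ_s = (Z_in − Z_s)/(Z_in + Z_s) = (31.2 − j102)/(131 − j102), |Γ_s| = 0.643
VSWR = (1 + |Γ_s|)/(1 − |Γ_s|)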